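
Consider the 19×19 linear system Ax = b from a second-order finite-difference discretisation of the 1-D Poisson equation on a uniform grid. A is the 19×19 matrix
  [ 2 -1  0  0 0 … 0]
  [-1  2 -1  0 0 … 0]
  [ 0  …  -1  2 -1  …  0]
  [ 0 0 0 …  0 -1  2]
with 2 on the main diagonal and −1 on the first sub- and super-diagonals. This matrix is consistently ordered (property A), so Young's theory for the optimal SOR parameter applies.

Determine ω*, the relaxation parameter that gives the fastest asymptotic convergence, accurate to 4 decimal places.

½·tridiag(1,0,1) at n=19: λ_k = cos(kπ/20); max |λ| at k=1 ⇒ ρ_J = cos(π/20) ≈ 0.9877.
√(1−ρ_J²) simplifies to sin(π/20) = 0.15643.
ω* = 2/(1 + 0.15643) = 2/1.15643 = 1.7295.
Hence ρ(B_{ω*}) = 1.7295 − 1 = 0.7295.

ω* = 1.7295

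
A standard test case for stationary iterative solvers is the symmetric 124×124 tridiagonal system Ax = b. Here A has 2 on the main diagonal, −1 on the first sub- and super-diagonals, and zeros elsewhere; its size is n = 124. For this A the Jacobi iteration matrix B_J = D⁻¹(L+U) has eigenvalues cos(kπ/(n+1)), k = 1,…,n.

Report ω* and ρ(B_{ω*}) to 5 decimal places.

ρ_J = max_k |cos(kπ/125)| = cos(π/125) = 0.99968
1 − cos²(π/125) = sin²(π/125) ⇒ √(1−ρ_J²) = sin(π/125) = 0.025130.
ω* = 2 / (1 + 0.025130) = 2 / 1.025130 ≈ 1.95097.
ρ_SOR = ω* − 1 ≈ 0.95097.

ω* = 1.95097, ρ_SOR = 0.95097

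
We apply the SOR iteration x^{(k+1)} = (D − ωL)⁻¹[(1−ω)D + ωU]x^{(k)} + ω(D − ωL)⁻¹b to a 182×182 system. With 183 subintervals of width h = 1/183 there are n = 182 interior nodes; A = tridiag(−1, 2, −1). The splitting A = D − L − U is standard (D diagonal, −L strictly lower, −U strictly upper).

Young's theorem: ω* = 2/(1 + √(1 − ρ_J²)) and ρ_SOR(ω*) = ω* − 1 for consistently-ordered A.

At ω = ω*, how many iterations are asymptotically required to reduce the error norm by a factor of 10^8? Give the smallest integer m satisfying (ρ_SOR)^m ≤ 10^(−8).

m = 537

With n=182, ρ(Jacobi) = cos(π/183) = 0.9998526.
√(1 − cos²(π/183)) = sin(π/183) ≈ 0.0171663.
[ω*] 2 ÷ (1 + 0.0171663) = 2 ÷ 1.0171663 = 1.9662468.
Hence ρ(B_{ω*}) = 1.9662468 − 1 = 0.9662468.
For 8 digits: m = 8·ln10 / (−ln 0.9662468) = 18.4207/0.034336 = 536.484; round up → m = 537.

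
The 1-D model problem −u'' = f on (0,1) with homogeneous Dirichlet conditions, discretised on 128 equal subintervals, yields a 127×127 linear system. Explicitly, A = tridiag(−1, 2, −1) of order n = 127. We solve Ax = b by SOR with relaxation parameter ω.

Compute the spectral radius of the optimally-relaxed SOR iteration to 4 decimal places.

ρ_SOR = 0.9521

spectrum of D⁻¹(L+U) = {cos(kπ/128) : 1≤k≤127}; ρ_J = cos(π/128) = 0.9997.
√(1−ρ_J²) simplifies to sin(π/128) = 0.02454.
Then 2/(1+√(1−ρ_J²)) = 2/(1+0.02454); ω* = 2/1.02454 = 1.9521.
ρ_SOR = ω* − 1 = 1.9521 − 1 = 0.9521.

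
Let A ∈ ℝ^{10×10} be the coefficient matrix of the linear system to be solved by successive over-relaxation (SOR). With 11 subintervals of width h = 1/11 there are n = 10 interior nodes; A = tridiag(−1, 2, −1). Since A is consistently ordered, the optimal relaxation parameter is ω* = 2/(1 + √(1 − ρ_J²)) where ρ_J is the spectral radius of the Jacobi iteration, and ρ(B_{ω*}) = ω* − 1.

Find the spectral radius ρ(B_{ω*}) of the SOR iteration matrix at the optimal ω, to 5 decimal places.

ρ_SOR = 0.56039

n=10: λ(B_J) = 1 − λ(A)/2 = cos(kπ/11); k=1 gives ρ_J = 0.95949.
√(1−ρ_J²) = |sin(π/11)| = 0.281733
Then 2/(1+√(1−ρ_J²)) = 2/(1+0.281733); ω* = 2/1.281733 = 1.56039.
Hence ρ(B_{ω*}) = 1.56039 − 1 = 0.56039.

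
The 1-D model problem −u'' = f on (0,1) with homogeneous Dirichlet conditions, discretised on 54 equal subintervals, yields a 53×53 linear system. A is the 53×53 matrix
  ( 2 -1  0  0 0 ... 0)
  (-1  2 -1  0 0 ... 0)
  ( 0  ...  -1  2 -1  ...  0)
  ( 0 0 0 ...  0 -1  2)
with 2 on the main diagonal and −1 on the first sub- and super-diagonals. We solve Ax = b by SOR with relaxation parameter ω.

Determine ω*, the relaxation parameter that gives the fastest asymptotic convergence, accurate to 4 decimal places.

ω* = 1.8901

n=53: λ(B_J) = 1 − λ(A)/2 = cos(kπ/54); k=1 gives ρ_J = 0.9983.
√(1 − cos²(π/54)) = sin(π/54) ≈ 0.05814.
ω* = 2/(1 + 0.05814) = 2/1.05814 = 1.8901.
At ω = 1.8901 every |λ(B_ω)| = ω−1, so ρ_SOR = 0.8901.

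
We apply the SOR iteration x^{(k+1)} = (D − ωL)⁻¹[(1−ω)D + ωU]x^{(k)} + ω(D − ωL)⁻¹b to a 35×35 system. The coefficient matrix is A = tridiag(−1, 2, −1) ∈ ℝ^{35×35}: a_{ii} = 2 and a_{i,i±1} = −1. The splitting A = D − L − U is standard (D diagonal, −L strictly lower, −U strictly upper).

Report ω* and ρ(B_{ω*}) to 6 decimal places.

ω* = 1.839663, ρ_SOR = 0.839663

spectrum of D⁻¹(L+U) = {cos(kπ/36) : 1≤k≤35}; ρ_J = cos(π/36) = 0.996195.
root = sin(π/36) = 0.0871557  (since 1−cos² = sin²).
ω* = 2/(1+0.0871557) = 1.839663
At ω = 1.839663 every |λ(B_ω)| = ω−1, so ρ_SOR = 0.839663.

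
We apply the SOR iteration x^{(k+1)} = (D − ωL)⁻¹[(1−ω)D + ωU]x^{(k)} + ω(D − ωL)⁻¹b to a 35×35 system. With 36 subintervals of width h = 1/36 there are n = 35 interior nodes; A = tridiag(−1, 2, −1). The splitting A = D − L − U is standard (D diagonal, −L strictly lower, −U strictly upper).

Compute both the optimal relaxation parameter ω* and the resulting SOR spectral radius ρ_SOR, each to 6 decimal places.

ρ_J = max_k |cos(kπ/36)| = cos(π/36) = 0.996195
√(1−ρ_J²) simplifies to sin(π/36) = 0.0871557.
ω* = 2/(1 + 0.0871557) = 2/1.0871557 = 1.839663.
ρ(B_{ω*}) = ω*−1 = 0.839663

ω* = 1.839663, ρ_SOR = 0.839663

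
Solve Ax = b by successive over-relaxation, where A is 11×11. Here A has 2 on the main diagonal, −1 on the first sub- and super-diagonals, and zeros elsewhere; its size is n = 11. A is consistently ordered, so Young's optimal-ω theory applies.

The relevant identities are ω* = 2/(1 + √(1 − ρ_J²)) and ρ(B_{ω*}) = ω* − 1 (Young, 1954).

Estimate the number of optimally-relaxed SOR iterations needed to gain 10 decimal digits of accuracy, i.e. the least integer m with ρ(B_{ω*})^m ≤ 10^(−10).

m = 44

ρ_J = max_k |cos(kπ/12)| = cos(π/12) = 0.9659258
√(1−ρ_J²) simplifies to sin(π/12) = 0.2588190.
So ω* = 2/1.2588190 = 1.5887908 (Young).
Hence ρ(B_{ω*}) = 1.5887908 − 1 = 0.5887908.
10·ln10 = 23.0259; −ln(0.5887908) = 0.529684; m = ⌈23.0259/0.529684⌉ = ⌈43.471⌉ = 44.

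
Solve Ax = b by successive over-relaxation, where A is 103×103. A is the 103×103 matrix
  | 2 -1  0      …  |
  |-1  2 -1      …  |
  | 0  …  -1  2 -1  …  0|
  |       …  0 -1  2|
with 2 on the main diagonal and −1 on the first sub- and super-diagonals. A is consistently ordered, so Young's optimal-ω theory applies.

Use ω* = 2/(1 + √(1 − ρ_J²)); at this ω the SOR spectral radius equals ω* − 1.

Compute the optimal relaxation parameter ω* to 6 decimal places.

ω* = 1.941365

ρ_J = max_k |cos(kπ/104)| = cos(π/104) = 0.999544
√(1 − cos²(π/104)) = sin(π/104) ≈ 0.0302030.
Young: ω* = 2/(1+√(1−ρ_J²)) = 2/(1+0.0302030) = 2/1.0302030 = 1.941365.
[ρ_SOR] ω* − 1 = 0.941365.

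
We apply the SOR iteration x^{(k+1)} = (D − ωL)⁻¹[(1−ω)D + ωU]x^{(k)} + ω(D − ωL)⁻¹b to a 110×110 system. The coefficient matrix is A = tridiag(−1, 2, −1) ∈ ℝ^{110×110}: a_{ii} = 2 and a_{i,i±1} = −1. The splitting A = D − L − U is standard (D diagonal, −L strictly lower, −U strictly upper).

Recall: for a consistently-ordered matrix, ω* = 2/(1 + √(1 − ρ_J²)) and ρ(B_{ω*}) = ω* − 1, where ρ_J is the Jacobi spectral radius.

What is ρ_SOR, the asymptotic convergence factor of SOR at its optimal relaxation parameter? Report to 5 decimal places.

[ρ_J] n=110: ρ(B_J) = cos(π/(n+1)) = cos(π/111) = 0.99960.
1 − cos²(π/111) = sin²(π/111) ⇒ √(1−ρ_J²) = sin(π/111) = 0.028299.
So ω* = 2/1.028299 = 1.94496 (Young).
ρ(B_{ω*}) = ω*−1 = 0.94496

ρ_SOR = 0.94496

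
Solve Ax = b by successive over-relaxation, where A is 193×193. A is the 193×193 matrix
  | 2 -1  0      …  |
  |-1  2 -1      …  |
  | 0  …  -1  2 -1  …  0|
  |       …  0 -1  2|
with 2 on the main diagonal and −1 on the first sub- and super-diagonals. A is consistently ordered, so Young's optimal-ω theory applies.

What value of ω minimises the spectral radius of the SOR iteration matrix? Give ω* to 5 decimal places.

ρ_J = max_k |cos(kπ/194)| = cos(π/194) = 0.99987
√(1−ρ_J²) = |sin(π/194)| = 0.016193
ω* = 2/(1+0.016193) = 1.96813
and ρ(B_{ω*}) = 1.96813 − 1 = 0.96813.

ω* = 1.96813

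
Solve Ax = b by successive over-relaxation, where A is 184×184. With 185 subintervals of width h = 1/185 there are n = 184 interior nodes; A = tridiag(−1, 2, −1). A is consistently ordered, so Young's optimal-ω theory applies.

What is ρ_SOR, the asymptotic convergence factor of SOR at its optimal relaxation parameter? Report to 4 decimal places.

ρ_SOR = 0.9666

With n=184, ρ(Jacobi) = cos(π/185) = 0.9999.
√(1−ρ_J²) = |sin(π/185)| = 0.01698
Then 2/(1+√(1−ρ_J²)) = 2/(1+0.01698); ω* = 2/1.01698 = 1.9666.
[ρ_SOR] ω* − 1 = 0.9666.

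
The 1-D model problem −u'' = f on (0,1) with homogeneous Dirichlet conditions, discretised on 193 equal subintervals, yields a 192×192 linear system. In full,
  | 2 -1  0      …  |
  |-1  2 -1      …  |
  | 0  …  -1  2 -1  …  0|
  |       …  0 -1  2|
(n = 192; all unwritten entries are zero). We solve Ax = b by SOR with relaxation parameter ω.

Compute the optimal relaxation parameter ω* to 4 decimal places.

With n=192, ρ(Jacobi) = cos(π/193) = 0.9999.
1 − cos²(π/193) = sin²(π/193) ⇒ √(1−ρ_J²) = sin(π/193) = 0.01628.
Then 2/(1+√(1−ρ_J²)) = 2/(1+0.01628); ω* = 2/1.01628 = 1.9680.
ρ(B_{ω*}) = ω*−1 = 0.9680

ω* = 1.9680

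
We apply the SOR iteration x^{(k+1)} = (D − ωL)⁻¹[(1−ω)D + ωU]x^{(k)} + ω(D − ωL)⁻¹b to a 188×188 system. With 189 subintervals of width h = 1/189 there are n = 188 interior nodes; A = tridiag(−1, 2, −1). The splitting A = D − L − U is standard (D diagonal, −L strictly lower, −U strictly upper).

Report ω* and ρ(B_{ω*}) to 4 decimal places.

ω* = 1.9673, ρ_SOR = 0.9673

[ρ_J] n=188: ρ(B_J) = cos(π/(n+1)) = cos(π/189) = 0.9999.
√(1−ρ_J²) = |sin(π/189)| = 0.01662
ω* = 2/(1+0.01662) = 1.9673
ρ(B_{ω*}) = ω*−1 = 0.9673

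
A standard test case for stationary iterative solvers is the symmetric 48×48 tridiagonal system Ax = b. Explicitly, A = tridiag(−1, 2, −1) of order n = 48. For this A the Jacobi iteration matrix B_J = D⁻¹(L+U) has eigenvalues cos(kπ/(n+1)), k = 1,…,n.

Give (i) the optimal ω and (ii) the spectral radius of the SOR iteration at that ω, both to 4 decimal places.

ω* = 1.8796, ρ_SOR = 0.8796

[ρ_J] n=48: ρ(B_J) = cos(π/(n+1)) = cos(π/49) = 0.9979.
root = sin(π/49) = 0.06407  (since 1−cos² = sin²).
ω* = 2/(1 + 0.06407) = 2/1.06407 = 1.8796.
At ω = 1.8796 every |λ(B_ω)| = ω−1, so ρ_SOR = 0.8796.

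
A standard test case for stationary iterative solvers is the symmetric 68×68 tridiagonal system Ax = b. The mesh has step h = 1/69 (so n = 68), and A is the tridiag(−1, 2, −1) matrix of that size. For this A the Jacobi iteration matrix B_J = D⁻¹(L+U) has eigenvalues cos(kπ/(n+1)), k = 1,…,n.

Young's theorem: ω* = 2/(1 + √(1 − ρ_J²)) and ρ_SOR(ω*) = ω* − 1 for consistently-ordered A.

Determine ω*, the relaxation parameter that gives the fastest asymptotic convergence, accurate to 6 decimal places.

n=68: λ(B_J) = 1 − λ(A)/2 = cos(kπ/69); k=1 gives ρ_J = 0.998964.
√(1−ρ_J²) simplifies to sin(π/69) = 0.0455146.
Young: ω* = 2/(1+√(1−ρ_J²)) = 2/(1+0.0455146) = 2/1.0455146 = 1.912934.
ρ(B_{ω*}) = ω*−1 = 0.912934

ω* = 1.912934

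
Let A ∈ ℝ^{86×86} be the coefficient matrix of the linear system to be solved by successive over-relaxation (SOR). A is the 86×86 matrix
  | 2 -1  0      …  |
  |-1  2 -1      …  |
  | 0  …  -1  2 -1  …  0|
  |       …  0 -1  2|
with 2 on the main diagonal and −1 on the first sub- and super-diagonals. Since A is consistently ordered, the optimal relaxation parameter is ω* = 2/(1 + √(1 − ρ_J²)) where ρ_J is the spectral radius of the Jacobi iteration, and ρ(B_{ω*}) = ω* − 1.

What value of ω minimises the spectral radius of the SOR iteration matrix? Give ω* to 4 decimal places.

B_J for the 86×86 system has eigenvalues cos(kπ/87); ρ_J = cos(π/87) = 0.9993.
√(1 − cos²(π/87)) = sin(π/87) ≈ 0.03610.
ω* = 2/(1 + 0.03610) = 2/1.03610 = 1.9303.
At ω = 1.9303 every |λ(B_ω)| = ω−1, so ρ_SOR = 0.9303.

ω* = 1.9303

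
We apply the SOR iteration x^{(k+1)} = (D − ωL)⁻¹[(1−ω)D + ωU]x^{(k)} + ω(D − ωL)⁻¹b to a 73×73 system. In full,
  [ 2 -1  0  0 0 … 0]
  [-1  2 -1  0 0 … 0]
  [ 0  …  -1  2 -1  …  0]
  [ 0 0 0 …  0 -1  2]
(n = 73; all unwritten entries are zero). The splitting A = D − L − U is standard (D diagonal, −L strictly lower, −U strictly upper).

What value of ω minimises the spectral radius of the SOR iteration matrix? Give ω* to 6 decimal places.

ω* = 1.918573

[ρ_J] n=73: ρ(B_J) = cos(π/(n+1)) = cos(π/74) = 0.999099.
√(1−ρ_J²) = |sin(π/74)| = 0.0424412
Then 2/(1+√(1−ρ_J²)) = 2/(1+0.0424412); ω* = 2/1.0424412 = 1.918573.
ρ_SOR = ω* − 1 ≈ 0.918573.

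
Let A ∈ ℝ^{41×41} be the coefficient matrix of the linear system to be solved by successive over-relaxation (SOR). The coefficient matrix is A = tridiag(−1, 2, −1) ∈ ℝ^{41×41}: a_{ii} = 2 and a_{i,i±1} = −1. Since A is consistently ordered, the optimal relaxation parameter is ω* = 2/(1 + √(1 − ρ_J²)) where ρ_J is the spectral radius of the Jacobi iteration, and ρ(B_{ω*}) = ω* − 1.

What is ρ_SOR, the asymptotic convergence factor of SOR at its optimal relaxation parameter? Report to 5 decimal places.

n=41: λ(B_J) = 1 − λ(A)/2 = cos(kπ/42); k=1 gives ρ_J = 0.99720.
√(1−ρ_J²) simplifies to sin(π/42) = 0.074730.
ω* = 2 / (1 + 0.074730) = 2 / 1.074730 ≈ 1.86093.
ρ_SOR = ω* − 1 = 1.86093 − 1 = 0.86093.

ρ_SOR = 0.86093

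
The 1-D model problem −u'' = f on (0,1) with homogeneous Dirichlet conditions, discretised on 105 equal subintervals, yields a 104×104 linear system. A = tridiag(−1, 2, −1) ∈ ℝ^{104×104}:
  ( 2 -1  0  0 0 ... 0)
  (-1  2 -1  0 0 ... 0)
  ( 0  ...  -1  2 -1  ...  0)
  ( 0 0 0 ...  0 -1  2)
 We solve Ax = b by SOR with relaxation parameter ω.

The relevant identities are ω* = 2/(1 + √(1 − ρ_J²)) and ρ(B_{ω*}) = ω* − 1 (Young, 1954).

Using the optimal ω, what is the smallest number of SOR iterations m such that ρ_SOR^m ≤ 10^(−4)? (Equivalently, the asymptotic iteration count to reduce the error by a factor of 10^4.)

With n=104, ρ(Jacobi) = cos(π/105) = 0.9995524.
√(1−ρ_J²) simplifies to sin(π/105) = 0.0299155.
So ω* = 2/1.0299155 = 1.9419069 (Young).
[ρ_SOR] ω* − 1 = 0.9419069.
For 4 digits: m = 4·ln10 / (−ln 0.9419069) = 9.21034/0.0598488 = 153.893; round up → m = 154.

m = 154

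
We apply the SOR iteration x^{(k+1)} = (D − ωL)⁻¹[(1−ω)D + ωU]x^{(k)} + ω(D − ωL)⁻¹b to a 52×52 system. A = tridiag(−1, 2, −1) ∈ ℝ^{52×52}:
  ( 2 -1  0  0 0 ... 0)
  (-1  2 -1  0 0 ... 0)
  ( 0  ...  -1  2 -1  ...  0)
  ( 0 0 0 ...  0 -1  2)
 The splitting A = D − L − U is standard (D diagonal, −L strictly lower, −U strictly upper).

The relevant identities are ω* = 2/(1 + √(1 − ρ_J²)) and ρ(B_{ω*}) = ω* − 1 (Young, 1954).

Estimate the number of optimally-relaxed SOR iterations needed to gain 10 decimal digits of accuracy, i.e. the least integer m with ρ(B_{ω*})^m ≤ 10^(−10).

m = 195

ρ_J = max_k |cos(kπ/53)| = cos(π/53) = 0.9982437
root = sin(π/53) = 0.0592406  (since 1−cos² = sin²).
Then 2/(1+√(1−ρ_J²)) = 2/(1+0.0592406); ω* = 2/1.0592406 = 1.8881451.
[ρ_SOR] ω* − 1 = 0.8881451.
10·ln10 = 23.0259; −ln(0.8881451) = 0.11862; m = ⌈23.0259/0.11862⌉ = ⌈194.115⌉ = 195.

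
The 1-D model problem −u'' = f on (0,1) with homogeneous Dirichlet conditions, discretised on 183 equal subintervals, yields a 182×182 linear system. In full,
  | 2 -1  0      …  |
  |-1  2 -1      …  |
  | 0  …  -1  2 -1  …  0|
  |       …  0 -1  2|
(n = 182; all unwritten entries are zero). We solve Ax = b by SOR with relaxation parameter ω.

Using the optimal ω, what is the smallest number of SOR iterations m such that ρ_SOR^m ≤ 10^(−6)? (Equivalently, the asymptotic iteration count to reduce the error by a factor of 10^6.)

[ρ_J] n=182: ρ(B_J) = cos(π/(n+1)) = cos(π/183) = 0.9998526.
√(1 − cos²(π/183)) = sin(π/183) ≈ 0.0171663.
[ω*] 2 ÷ (1 + 0.0171663) = 2 ÷ 1.0171663 = 1.9662468.
Hence ρ(B_{ω*}) = 1.9662468 − 1 = 0.9662468.
(0.9662468)^m ≤ 10^{−6}  ⇒  m·ln(0.9662468) ≤ −6·ln10  ⇒  m ≥ 402.362  ⇒  m = 403

m = 403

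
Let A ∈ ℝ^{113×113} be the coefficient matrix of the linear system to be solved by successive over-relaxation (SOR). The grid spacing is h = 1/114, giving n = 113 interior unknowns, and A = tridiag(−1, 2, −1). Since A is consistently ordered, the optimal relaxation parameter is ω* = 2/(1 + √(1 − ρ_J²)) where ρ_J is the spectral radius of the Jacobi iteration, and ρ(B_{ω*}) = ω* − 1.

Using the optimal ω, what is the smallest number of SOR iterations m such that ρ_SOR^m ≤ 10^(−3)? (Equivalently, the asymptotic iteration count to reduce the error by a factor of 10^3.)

spectrum of D⁻¹(L+U) = {cos(kπ/114) : 1≤k≤113}; ρ_J = cos(π/114) = 0.9996203.
1 − cos²(π/114) = sin²(π/114) ⇒ √(1−ρ_J²) = sin(π/114) = 0.0275543.
Then 2/(1+√(1−ρ_J²)) = 2/(1+0.0275543); ω* = 2/1.0275543 = 1.9463692.
ρ_SOR = ω* − 1 = 1.9463692 − 1 = 0.9463692.
(0.9463692)^m ≤ 10^{−3}  ⇒  m·ln(0.9463692) ≤ −3·ln10  ⇒  m ≥ 125.317  ⇒  m = 126

m = 126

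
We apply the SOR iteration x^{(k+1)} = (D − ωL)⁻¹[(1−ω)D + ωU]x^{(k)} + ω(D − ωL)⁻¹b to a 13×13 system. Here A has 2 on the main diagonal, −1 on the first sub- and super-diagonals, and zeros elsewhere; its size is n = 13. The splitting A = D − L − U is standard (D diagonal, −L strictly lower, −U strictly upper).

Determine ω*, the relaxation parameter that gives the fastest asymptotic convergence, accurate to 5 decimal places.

ω* = 1.63596

½·tridiag(1,0,1) at n=13: λ_k = cos(kπ/14); max |λ| at k=1 ⇒ ρ_J = cos(π/14) ≈ 0.97493.
1 − cos²(π/14) = sin²(π/14) ⇒ √(1−ρ_J²) = sin(π/14) = 0.222521.
ω* = 2/(1+0.222521) = 1.63596
ρ_SOR = ω* − 1 = 1.63596 − 1 = 0.63596.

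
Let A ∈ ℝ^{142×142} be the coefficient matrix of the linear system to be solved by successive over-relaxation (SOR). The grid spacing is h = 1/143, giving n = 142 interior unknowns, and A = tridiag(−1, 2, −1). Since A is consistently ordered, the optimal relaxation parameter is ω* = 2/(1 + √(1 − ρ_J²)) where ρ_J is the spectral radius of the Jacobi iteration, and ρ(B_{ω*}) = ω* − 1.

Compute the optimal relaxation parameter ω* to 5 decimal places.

With n=142, ρ(Jacobi) = cos(π/143) = 0.99976.
√(1−ρ_J²) simplifies to sin(π/143) = 0.021967.
[ω*] 2 ÷ (1 + 0.021967) = 2 ÷ 1.021967 = 1.95701.
At ω = 1.95701 every |λ(B_ω)| = ω−1, so ρ_SOR = 0.95701.

ω* = 1.95701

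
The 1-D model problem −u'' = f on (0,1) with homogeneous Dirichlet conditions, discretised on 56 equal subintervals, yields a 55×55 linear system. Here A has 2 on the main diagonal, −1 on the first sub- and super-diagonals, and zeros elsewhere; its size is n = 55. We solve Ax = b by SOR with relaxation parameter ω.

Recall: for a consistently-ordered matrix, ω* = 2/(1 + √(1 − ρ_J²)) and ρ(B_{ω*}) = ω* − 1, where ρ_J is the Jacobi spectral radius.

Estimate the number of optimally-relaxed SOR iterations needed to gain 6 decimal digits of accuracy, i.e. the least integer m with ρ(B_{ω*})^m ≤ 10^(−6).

With n=55, ρ(Jacobi) = cos(π/56) = 0.9984268.
√(1 − cos²(π/56)) = sin(π/56) ≈ 0.0560704.
ω* = 2 / (1 + 0.0560704) = 2 / 1.0560704 ≈ 1.8938131.
ρ_SOR = ω* − 1 = 1.8938131 − 1 = 0.8938131.
6·ln10 = 13.8155; −ln(0.8938131) = 0.112259; m = ⌈13.8155/0.112259⌉ = ⌈123.068⌉ = 124.

m = 124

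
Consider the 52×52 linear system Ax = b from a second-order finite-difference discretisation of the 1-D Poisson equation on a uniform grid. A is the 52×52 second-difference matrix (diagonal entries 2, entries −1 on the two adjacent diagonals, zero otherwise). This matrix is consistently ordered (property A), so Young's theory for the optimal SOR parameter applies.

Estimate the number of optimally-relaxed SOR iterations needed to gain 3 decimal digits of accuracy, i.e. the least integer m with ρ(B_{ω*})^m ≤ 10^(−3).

With n=52, ρ(Jacobi) = cos(π/53) = 0.9982437.
1 − cos²(π/53) = sin²(π/53) ⇒ √(1−ρ_J²) = sin(π/53) = 0.0592406.
ω* = 2 / (1 + 0.0592406) = 2 / 1.0592406 ≈ 1.8881451.
[ρ_SOR] ω* − 1 = 0.8881451.
ρ_SOR^m ≤ 10^(−3) ⇔ m ≥ 3·ln10/(−ln 0.8881451) = 6.90776/0.11862 = 58.234; m = ⌈58.234⌉ = 59.

m = 59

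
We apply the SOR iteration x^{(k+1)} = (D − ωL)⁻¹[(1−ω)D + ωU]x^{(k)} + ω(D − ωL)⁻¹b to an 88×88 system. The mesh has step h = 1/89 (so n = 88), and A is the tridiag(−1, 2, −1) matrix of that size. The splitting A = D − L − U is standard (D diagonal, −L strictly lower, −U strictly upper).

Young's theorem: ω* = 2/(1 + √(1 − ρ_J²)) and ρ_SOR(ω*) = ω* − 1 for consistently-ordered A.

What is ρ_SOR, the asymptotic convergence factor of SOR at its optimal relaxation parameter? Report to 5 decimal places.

spectrum of D⁻¹(L+U) = {cos(kπ/89) : 1≤k≤88}; ρ_J = cos(π/89) = 0.99938.
1 − cos²(π/89) = sin²(π/89) ⇒ √(1−ρ_J²) = sin(π/89) = 0.035291.
[ω*] 2 ÷ (1 + 0.035291) = 2 ÷ 1.035291 = 1.93182.
and ρ(B_{ω*}) = 1.93182 − 1 = 0.93182.

ρ_SOR = 0.93182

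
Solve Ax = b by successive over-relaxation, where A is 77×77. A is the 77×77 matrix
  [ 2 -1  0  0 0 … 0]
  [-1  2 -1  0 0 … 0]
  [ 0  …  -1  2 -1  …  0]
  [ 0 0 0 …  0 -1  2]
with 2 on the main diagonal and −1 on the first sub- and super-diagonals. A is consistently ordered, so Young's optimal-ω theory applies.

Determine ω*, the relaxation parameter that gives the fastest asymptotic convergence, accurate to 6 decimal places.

ω* = 1.922585

ρ_J = max_k |cos(kπ/78)| = cos(π/78) = 0.999189
√(1−ρ_J²) simplifies to sin(π/78) = 0.0402659.
[ω*] 2 ÷ (1 + 0.0402659) = 2 ÷ 1.0402659 = 1.922585.
At ω = 1.922585 every |λ(B_ω)| = ω−1, so ρ_SOR = 0.922585.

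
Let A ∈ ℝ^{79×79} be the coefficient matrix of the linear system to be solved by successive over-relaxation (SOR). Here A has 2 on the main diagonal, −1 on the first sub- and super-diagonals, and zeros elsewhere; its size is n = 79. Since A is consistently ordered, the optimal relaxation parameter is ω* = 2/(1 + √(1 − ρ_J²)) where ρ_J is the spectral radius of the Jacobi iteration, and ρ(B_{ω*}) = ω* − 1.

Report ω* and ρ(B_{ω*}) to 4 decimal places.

ρ_J = max_k |cos(kπ/80)| = cos(π/80) = 0.9992
√(1−ρ_J²) = |sin(π/80)| = 0.03926
Young: ω* = 2/(1+√(1−ρ_J²)) = 2/(1+0.03926) = 2/1.03926 = 1.9244.
and ρ(B_{ω*}) = 1.9244 − 1 = 0.9244.

ω* = 1.9244, ρ_SOR = 0.9244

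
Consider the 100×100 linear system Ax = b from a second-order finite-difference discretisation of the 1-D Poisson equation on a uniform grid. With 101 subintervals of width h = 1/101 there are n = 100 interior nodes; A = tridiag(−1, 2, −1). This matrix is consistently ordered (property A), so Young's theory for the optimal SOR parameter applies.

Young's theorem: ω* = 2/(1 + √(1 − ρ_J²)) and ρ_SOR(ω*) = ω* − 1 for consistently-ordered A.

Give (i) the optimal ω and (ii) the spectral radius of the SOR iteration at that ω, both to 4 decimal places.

ρ_J = max_k |cos(kπ/101)| = cos(π/101) = 0.9995
root = sin(π/101) = 0.03110  (since 1−cos² = sin²).
Young: ω* = 2/(1+√(1−ρ_J²)) = 2/(1+0.03110) = 2/1.03110 = 1.9397.
ρ(B_{ω*}) = ω*−1 = 0.9397

ω* = 1.9397, ρ_SOR = 0.9397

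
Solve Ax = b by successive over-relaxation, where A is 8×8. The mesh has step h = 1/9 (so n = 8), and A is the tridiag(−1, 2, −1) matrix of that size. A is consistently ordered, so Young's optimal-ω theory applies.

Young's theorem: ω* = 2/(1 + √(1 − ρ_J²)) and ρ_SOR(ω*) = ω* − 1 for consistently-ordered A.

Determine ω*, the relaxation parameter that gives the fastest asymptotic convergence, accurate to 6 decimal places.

With n=8, ρ(Jacobi) = cos(π/9) = 0.939693.
√(1−ρ_J²) = |sin(π/9)| = 0.3420201
Young: ω* = 2/(1+√(1−ρ_J²)) = 2/(1+0.3420201) = 2/1.3420201 = 1.490291.
Hence ρ(B_{ω*}) = 1.490291 − 1 = 0.490291.

ω* = 1.490291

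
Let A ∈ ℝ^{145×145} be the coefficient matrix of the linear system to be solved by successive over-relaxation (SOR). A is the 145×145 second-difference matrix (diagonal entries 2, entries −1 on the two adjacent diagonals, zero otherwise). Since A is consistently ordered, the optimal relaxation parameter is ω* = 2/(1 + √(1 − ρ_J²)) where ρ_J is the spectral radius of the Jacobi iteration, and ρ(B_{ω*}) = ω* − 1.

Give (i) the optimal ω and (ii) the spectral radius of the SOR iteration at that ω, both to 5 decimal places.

ρ_J = max_k |cos(kπ/146)| = cos(π/146) = 0.99977
√(1−ρ_J²) simplifies to sin(π/146) = 0.021516.
[ω*] 2 ÷ (1 + 0.021516) = 2 ÷ 1.021516 = 1.95787.
[ρ_SOR] ω* − 1 = 0.95787.

ω* = 1.95787, ρ_SOR = 0.95787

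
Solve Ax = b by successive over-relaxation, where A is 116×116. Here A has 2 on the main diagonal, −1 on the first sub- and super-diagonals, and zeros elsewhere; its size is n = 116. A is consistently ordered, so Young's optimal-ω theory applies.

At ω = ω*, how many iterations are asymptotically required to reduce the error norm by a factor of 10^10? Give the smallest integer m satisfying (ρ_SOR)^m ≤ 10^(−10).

B_J for the 116×116 system has eigenvalues cos(kπ/117); ρ_J = cos(π/117) = 0.9996395.
root = sin(π/117) = 0.0268480  (since 1−cos² = sin²).
So ω* = 2/1.0268480 = 1.9477079 (Young).
ρ_SOR = ω* − 1 ≈ 0.9477079.
(0.9477079)^m ≤ 10^{−10}  ⇒  m·ln(0.9477079) ≤ −10·ln10  ⇒  m ≥ 428.717  ⇒  m = 429

m = 429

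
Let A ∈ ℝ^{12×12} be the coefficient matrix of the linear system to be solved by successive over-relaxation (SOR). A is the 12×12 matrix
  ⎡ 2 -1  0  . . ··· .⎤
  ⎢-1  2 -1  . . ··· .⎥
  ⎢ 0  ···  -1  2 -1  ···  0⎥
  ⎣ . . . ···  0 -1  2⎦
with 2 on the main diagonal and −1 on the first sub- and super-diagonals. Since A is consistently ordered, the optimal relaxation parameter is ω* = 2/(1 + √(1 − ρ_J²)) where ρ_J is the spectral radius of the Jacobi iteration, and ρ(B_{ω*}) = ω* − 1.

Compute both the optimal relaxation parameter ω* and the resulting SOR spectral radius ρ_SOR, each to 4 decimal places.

ω* = 1.6138, ρ_SOR = 0.6138

n=12: λ(B_J) = 1 − λ(A)/2 = cos(kπ/13); k=1 gives ρ_J = 0.9709.
√(1−ρ_J²) simplifies to sin(π/13) = 0.23932.
ω* = 2 / (1 + 0.23932) = 2 / 1.23932 ≈ 1.6138.
ρ_SOR = ω* − 1 ≈ 0.6138.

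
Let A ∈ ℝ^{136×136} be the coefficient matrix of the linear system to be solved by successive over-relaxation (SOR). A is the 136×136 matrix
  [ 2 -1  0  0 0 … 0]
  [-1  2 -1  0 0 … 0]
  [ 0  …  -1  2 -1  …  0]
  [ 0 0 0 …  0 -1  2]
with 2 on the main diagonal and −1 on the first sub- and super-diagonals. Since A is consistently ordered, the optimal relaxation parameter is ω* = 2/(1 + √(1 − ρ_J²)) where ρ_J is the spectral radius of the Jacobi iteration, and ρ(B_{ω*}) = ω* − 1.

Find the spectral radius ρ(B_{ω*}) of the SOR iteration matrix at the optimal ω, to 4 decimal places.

ρ_SOR = 0.9552

½·tridiag(1,0,1) at n=136: λ_k = cos(kπ/137); max |λ| at k=1 ⇒ ρ_J = cos(π/137) ≈ 0.9997.
√(1 − cos²(π/137)) = sin(π/137) ≈ 0.02293.
Then 2/(1+√(1−ρ_J²)) = 2/(1+0.02293); ω* = 2/1.02293 = 1.9552.
Hence ρ(B_{ω*}) = 1.9552 − 1 = 0.9552.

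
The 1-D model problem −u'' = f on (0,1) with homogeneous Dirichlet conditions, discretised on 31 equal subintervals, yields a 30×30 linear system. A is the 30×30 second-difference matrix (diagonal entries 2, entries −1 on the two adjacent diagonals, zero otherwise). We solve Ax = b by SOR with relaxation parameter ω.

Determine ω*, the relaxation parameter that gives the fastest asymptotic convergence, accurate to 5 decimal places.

B_J for the 30×30 system has eigenvalues cos(kπ/31); ρ_J = cos(π/31) = 0.99487.
root = sin(π/31) = 0.101168  (since 1−cos² = sin²).
Young: ω* = 2/(1+√(1−ρ_J²)) = 2/(1+0.101168) = 2/1.101168 = 1.81625.
At ω = 1.81625 every |λ(B_ω)| = ω−1, so ρ_SOR = 0.81625.

ω* = 1.81625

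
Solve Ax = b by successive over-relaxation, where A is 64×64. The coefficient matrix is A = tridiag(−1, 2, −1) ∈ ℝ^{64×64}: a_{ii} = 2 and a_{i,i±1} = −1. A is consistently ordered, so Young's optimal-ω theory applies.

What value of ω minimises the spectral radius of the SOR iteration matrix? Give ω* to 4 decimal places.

B_J for the 64×64 system has eigenvalues cos(kπ/65); ρ_J = cos(π/65) = 0.9988.
√(1−ρ_J²) simplifies to sin(π/65) = 0.04831.
ω* = 2/(1 + 0.04831) = 2/1.04831 = 1.9078.
ρ_SOR = ω* − 1 ≈ 0.9078.

ω* = 1.9078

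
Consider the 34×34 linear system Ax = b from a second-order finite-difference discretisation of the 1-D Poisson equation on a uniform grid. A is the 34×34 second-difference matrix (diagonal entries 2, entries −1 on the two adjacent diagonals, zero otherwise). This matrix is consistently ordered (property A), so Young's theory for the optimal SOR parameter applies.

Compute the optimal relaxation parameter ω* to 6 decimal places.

ω* = 1.835470

½·tridiag(1,0,1) at n=34: λ_k = cos(kπ/35); max |λ| at k=1 ⇒ ρ_J = cos(π/35) ≈ 0.995974.
√(1−ρ_J²) simplifies to sin(π/35) = 0.0896393.
[ω*] 2 ÷ (1 + 0.0896393) = 2 ÷ 1.0896393 = 1.835470.
ρ_SOR = ω* − 1 ≈ 0.835470.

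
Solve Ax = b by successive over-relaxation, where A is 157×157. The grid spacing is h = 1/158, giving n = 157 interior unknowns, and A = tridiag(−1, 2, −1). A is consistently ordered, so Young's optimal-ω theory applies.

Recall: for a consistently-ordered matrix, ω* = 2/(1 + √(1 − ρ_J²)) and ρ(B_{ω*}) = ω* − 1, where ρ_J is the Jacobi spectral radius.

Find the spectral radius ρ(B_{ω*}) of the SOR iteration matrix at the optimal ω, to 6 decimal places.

ρ_SOR = 0.961011

n=157: λ(B_J) = 1 − λ(A)/2 = cos(kπ/158); k=1 gives ρ_J = 0.999802.
√(1−ρ_J²) simplifies to sin(π/158) = 0.0198822.
ω* = 2/(1+0.0198822) = 1.961011
ρ(B_{ω*}) = ω*−1 = 0.961011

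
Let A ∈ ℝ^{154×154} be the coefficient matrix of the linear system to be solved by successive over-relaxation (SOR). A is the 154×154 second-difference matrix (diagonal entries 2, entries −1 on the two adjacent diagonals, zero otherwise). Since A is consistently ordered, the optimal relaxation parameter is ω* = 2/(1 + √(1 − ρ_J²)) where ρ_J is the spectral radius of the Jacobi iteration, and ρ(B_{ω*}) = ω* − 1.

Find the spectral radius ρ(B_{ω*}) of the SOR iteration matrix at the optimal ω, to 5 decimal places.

ρ_SOR = 0.96027

B_J for the 154×154 system has eigenvalues cos(kπ/155); ρ_J = cos(π/155) = 0.99979.
root = sin(π/155) = 0.020267  (since 1−cos² = sin²).
So ω* = 2/1.020267 = 1.96027 (Young).
At ω = 1.96027 every |λ(B_ω)| = ω−1, so ρ_SOR = 0.96027.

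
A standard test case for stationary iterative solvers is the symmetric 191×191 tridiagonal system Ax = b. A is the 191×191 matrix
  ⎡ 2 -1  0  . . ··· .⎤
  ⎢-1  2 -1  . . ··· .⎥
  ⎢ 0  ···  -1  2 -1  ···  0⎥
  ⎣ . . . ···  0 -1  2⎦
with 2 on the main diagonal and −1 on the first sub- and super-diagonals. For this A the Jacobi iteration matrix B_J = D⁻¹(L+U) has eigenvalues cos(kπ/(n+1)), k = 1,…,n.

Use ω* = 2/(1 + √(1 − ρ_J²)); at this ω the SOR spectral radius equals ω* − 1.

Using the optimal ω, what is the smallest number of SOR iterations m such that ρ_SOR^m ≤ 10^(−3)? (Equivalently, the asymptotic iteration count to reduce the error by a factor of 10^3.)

ρ_J = max_k |cos(kπ/192)| = cos(π/192) = 0.9998661
√(1 − cos²(π/192)) = sin(π/192) ≈ 0.0163617.
[ω*] 2 ÷ (1 + 0.0163617) = 2 ÷ 1.0163617 = 1.9678034.
and ρ(B_{ω*}) = 1.9678034 − 1 = 0.9678034.
For 3 digits: m = 3·ln10 / (−ln 0.9678034) = 6.90776/0.0327263 = 211.077; round up → m = 212.

m = 212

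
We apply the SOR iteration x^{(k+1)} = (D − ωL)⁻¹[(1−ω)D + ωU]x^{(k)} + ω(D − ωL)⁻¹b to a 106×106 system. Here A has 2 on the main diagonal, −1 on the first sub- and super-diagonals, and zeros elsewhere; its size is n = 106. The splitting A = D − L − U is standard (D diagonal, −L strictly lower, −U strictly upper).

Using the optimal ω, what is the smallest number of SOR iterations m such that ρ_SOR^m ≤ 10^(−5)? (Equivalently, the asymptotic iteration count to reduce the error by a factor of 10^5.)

B_J for the 106×106 system has eigenvalues cos(kπ/107); ρ_J = cos(π/107) = 0.9995690.
1 − cos²(π/107) = sin²(π/107) ⇒ √(1−ρ_J²) = sin(π/107) = 0.0293565.
ω* = 2 / (1 + 0.0293565) = 2 / 1.0293565 ≈ 1.9429615.
ρ_SOR = ω* − 1 ≈ 0.9429615.
Need (0.9429615)^m ≤ 10^(−5): m ≥ 5·ln10/|ln 0.9429615| = 11.5129/0.0587298 = 196.032 ⇒ m = 197.

m = 197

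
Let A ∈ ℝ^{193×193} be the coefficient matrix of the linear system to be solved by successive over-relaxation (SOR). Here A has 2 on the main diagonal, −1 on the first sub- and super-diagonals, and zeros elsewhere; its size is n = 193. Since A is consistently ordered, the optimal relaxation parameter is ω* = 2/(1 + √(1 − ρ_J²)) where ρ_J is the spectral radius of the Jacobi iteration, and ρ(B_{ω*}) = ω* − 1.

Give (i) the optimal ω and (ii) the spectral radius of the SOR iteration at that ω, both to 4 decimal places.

ρ_J = max_k |cos(kπ/194)| = cos(π/194) = 0.9999
root = sin(π/194) = 0.01619  (since 1−cos² = sin²).
[ω*] 2 ÷ (1 + 0.01619) = 2 ÷ 1.01619 = 1.9681.
At ω = 1.9681 every |λ(B_ω)| = ω−1, so ρ_SOR = 0.9681.

ω* = 1.9681, ρ_SOR = 0.9681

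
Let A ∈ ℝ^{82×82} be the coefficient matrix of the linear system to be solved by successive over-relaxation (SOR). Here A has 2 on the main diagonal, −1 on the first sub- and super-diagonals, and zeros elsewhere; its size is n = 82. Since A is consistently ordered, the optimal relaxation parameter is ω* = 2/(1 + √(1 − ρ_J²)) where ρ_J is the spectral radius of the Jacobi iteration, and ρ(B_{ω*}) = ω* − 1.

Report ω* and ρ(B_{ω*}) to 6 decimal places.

ω* = 1.927077, ρ_SOR = 0.927077

spectrum of D⁻¹(L+U) = {cos(kπ/83) : 1≤k≤82}; ρ_J = cos(π/83) = 0.999284.
1 − cos²(π/83) = sin²(π/83) ⇒ √(1−ρ_J²) = sin(π/83) = 0.0378415.
Then 2/(1+√(1−ρ_J²)) = 2/(1+0.0378415); ω* = 2/1.0378415 = 1.927077.
At ω = 1.927077 every |λ(B_ω)| = ω−1, so ρ_SOR = 0.927077.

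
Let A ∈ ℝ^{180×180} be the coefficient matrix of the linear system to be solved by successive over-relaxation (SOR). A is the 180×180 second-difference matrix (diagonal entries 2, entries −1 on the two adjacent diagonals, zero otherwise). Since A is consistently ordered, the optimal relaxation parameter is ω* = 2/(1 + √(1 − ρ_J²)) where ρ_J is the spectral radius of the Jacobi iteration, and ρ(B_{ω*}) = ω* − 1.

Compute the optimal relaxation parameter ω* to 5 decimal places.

n=180: λ(B_J) = 1 − λ(A)/2 = cos(kπ/181); k=1 gives ρ_J = 0.99985.
√(1−ρ_J²) = |sin(π/181)| = 0.017356
Then 2/(1+√(1−ρ_J²)) = 2/(1+0.017356); ω* = 2/1.017356 = 1.96588.
At ω = 1.96588 every |λ(B_ω)| = ω−1, so ρ_SOR = 0.96588.

ω* = 1.96588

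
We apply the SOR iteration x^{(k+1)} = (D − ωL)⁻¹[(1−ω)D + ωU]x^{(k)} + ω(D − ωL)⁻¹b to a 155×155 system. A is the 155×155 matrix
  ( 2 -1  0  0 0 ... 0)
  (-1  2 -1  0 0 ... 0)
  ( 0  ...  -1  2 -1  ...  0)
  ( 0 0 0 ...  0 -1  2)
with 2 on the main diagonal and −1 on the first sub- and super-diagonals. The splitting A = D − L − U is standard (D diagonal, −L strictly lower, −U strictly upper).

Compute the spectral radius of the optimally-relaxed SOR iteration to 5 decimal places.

ρ_SOR = 0.96052

spectrum of D⁻¹(L+U) = {cos(kπ/156) : 1≤k≤155}; ρ_J = cos(π/156) = 0.99980.
√(1−ρ_J²) = |sin(π/156)| = 0.020137
ω* = 2/(1 + 0.020137) = 2/1.020137 = 1.96052.
ρ_SOR = ω* − 1 ≈ 0.96052.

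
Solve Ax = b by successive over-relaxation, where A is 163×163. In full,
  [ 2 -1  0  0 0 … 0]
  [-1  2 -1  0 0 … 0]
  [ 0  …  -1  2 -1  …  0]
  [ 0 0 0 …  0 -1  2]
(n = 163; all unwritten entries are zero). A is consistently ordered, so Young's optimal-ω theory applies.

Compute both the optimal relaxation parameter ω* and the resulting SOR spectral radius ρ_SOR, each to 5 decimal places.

ρ_J = max_k |cos(kπ/164)| = cos(π/164) = 0.99982
√(1−ρ_J²) = |sin(π/164)| = 0.019155
So ω* = 2/1.019155 = 1.96241 (Young).
ρ_SOR = ω* − 1 = 1.96241 − 1 = 0.96241.

ω* = 1.96241, ρ_SOR = 0.96241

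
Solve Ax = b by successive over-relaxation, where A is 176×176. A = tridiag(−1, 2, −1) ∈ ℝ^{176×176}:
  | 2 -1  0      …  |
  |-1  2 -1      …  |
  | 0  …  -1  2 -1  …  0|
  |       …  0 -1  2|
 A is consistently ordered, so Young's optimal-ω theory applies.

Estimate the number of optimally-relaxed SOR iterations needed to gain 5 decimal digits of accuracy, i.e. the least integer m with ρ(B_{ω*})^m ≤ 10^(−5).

[ρ_J] n=176: ρ(B_J) = cos(π/(n+1)) = cos(π/177) = 0.9998425.
root = sin(π/177) = 0.0177482  (since 1−cos² = sin²).
[ω*] 2 ÷ (1 + 0.0177482) = 2 ÷ 1.0177482 = 1.9651226.
ρ_SOR = ω* − 1 = 1.9651226 − 1 = 0.9651226.
Need (0.9651226)^m ≤ 10^(−5): m ≥ 5·ln10/|ln 0.9651226| = 11.5129/0.0355001 = 324.306 ⇒ m = 325.

m = 325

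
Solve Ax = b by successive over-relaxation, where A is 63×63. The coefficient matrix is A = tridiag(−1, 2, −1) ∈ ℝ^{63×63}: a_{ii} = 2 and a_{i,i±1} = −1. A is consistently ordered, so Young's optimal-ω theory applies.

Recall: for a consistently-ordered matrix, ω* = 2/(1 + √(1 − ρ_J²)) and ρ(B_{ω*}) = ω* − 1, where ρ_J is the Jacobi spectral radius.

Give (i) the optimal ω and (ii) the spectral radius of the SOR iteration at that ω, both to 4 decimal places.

½·tridiag(1,0,1) at n=63: λ_k = cos(kπ/64); max |λ| at k=1 ⇒ ρ_J = cos(π/64) ≈ 0.9988.
1 − cos²(π/64) = sin²(π/64) ⇒ √(1−ρ_J²) = sin(π/64) = 0.04907.
ω* = 2/(1 + 0.04907) = 2/1.04907 = 1.9065.
[ρ_SOR] ω* − 1 = 0.9065.

ω* = 1.9065, ρ_SOR = 0.9065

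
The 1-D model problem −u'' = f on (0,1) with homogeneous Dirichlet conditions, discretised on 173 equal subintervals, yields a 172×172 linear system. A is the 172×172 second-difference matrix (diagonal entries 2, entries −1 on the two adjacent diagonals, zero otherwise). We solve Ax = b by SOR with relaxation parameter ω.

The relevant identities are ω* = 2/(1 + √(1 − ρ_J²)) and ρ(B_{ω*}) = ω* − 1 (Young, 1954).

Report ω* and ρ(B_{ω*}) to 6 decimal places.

[ρ_J] n=172: ρ(B_J) = cos(π/(n+1)) = cos(π/173) = 0.999835.
√(1−ρ_J²) simplifies to sin(π/173) = 0.0181585.
ω* = 2 / (1 + 0.0181585) = 2 / 1.0181585 ≈ 1.964331.
ρ(B_{ω*}) = ω*−1 = 0.964331

ω* = 1.964331, ρ_SOR = 0.964331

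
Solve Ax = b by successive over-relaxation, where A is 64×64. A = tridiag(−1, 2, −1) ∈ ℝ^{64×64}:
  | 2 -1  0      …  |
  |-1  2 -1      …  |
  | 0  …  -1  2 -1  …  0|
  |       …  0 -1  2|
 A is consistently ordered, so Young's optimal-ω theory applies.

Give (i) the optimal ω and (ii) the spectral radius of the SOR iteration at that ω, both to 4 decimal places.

½·tridiag(1,0,1) at n=64: λ_k = cos(kπ/65); max |λ| at k=1 ⇒ ρ_J = cos(π/65) ≈ 0.9988.
1 − cos²(π/65) = sin²(π/65) ⇒ √(1−ρ_J²) = sin(π/65) = 0.04831.
ω* = 2 / (1 + 0.04831) = 2 / 1.04831 ≈ 1.9078.
ρ_SOR = ω* − 1 ≈ 0.9078.

ω* = 1.9078, ρ_SOR = 0.9078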